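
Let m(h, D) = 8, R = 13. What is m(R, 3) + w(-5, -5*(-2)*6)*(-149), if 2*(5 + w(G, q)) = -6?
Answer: 1200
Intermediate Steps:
w(G, q) = -8 (w(G, q) = -5 + (½)*(-6) = -5 - 3 = -8)
m(R, 3) + w(-5, -5*(-2)*6)*(-149) = 8 - 8*(-149) = 8 + 1192 = 1200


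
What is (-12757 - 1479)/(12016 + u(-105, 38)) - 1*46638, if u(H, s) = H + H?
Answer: -275311232/5903 ≈ -46639.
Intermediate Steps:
u(H, s) = 2*H
(-12757 - 1479)/(12016 + u(-105, 38)) - 1*46638 = (-12757 - 1479)/(12016 + 2*(-105)) - 1*46638 = -14236/(12016 - 210) - 46638 = -14236/11806 - 46638 = -14236*1/11806 - 46638 = -7118/5903 - 46638 = -275311232/5903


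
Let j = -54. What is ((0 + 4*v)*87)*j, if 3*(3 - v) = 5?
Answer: -25056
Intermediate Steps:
v = 4/3 (v = 3 - ⅓*5 = 3 - 5/3 = 4/3 ≈ 1.3333)
((0 + 4*v)*87)*j = ((0 + 4*(4/3))*87)*(-54) = ((0 + 16/3)*87)*(-54) = ((16/3)*87)*(-54) = 464*(-54) = -25056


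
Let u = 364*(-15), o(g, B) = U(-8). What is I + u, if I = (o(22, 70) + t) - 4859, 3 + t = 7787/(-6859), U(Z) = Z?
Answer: -70861257/6859 ≈ -10331.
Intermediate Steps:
o(g, B) = -8
t = -28364/6859 (t = -3 + 7787/(-6859) = -3 + 7787*(-1/6859) = -3 - 7787/6859 = -28364/6859 ≈ -4.1353)
I = -33411117/6859 (I = (-8 - 28364/6859) - 4859 = -83236/6859 - 4859 = -33411117/6859 ≈ -4871.1)
u = -5460
I + u = -33411117/6859 - 5460 = -70861257/6859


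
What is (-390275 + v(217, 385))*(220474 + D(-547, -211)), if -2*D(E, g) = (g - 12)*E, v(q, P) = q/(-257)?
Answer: -15996337309282/257 ≈ -6.2243e+10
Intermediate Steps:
v(q, P) = -q/257 (v(q, P) = q*(-1/257) = -q/257)
D(E, g) = -E*(-12 + g)/2 (D(E, g) = -(g - 12)*E/2 = -(-12 + g)*E/2 = -E*(-12 + g)/2)
(-390275 + v(217, 385))*(220474 + D(-547, -211)) = (-390275 - 1/257*217)*(220474 + (1/2)*(-547)*(12 - 1*(-211))) = (-390275 - 217/257)*(220474 + (1/2)*(-547)*(12 + 211)) = -100300892*(220474 + (1/2)*(-547)*223)/257 = -100300892*(220474 - 121981/2)/257 = -100300892/257*318967/2 = -15996337309282/257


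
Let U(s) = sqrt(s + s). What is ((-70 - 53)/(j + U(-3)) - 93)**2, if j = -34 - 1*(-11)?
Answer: 54*(6944*sqrt(6) + 74303*I)/(46*sqrt(6) + 523*I) ≈ 7693.1 - 98.791*I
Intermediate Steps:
j = -23 (j = -34 + 11 = -23)
U(s) = sqrt(2)*sqrt(s) (U(s) = sqrt(2*s) = sqrt(2)*sqrt(s))
((-70 - 53)/(j + U(-3)) - 93)**2 = ((-70 - 53)/(-23 + sqrt(2)*sqrt(-3)) - 93)**2 = (-123/(-23 + sqrt(2)*(I*sqrt(3))) - 93)**2 = (-123/(-23 + I*sqrt(6)) - 93)**2 = (-93 - 123/(-23 + I*sqrt(6)))**2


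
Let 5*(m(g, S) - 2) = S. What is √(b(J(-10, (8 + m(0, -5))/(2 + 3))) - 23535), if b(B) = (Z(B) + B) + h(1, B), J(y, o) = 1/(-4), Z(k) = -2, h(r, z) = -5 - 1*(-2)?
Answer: I*√94161/2 ≈ 153.43*I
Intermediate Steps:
h(r, z) = -3 (h(r, z) = -5 + 2 = -3)
m(g, S) = 2 + S/5
J(y, o) = -¼
b(B) = -5 + B (b(B) = (-2 + B) - 3 = -5 + B)
√(b(J(-10, (8 + m(0, -5))/(2 + 3))) - 23535) = √((-5 - ¼) - 23535) = √(-21/4 - 23535) = √(-94161/4) = I*√94161/2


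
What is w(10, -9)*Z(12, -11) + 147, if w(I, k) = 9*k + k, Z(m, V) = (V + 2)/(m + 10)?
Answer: 2022/11 ≈ 183.82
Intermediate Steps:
Z(m, V) = (2 + V)/(10 + m)
w(I, k) = 10*k
w(10, -9)*Z(12, -11) + 147 = (10*(-9))*((2 - 11)/(10 + 12)) + 147 = -90*(-9)/22 + 147 = -45*(-9)/11 + 147 = -90*(-9/22) + 147 = 405/11 + 147 = 2022/11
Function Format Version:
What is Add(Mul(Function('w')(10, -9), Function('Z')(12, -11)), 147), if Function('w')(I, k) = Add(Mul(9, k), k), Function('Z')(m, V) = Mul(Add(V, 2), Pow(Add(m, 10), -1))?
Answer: Rational(2022, 11) ≈ 183.82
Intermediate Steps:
Function('Z')(m, V) = Mul(Pow(Add(10, m), -1), Add(2, V)) (Function('Z')(m, V) = Mul(Add(2, V), Pow(Add(10, m), -1)) = Mul(Pow(Add(10, m), -1), Add(2, V)))
Function('w')(I, k) = Mul(10, k)
Add(Mul(Function('w')(10, -9), Function('Z')(12, -11)), 147) = Add(Mul(Mul(10, -9), Mul(Pow(Add(10, 12), -1), Add(2, -11))), 147) = Add(Mul(-90, Mul(Pow(22, -1), -9)), 147) = Add(Mul(-90, Mul(Rational(1, 22), -9)), 147) = Add(Mul(-90, Rational(-9, 22)), 147) = Add(Rational(405, 11), 147) = Rational(2022, 11)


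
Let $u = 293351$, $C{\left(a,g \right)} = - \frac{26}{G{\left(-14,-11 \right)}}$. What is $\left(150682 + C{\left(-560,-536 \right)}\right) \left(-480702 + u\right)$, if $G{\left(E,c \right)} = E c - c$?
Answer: $- \frac{4658014986904}{165} \approx -2.823 \cdot 10^{10}$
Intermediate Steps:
$G{\left(E,c \right)} = - c + E c$
$C{\left(a,g \right)} = - \frac{26}{165}$ ($C{\left(a,g \right)} = - \frac{26}{\left(-11\right) \left(-1 - 14\right)} = - \frac{26}{\left(-11\right) \left(-15\right)} = - \frac{26}{165}$)
$\left(150682 + C{\left(-560,-536 \right)}\right) \left(-480702 + u\right) = \left(150682 - \frac{26}{165}\right) \left(-480702 + 293351\right) = \frac{24862504}{165} \left(-187351\right) = - \frac{4658014986904}{165}$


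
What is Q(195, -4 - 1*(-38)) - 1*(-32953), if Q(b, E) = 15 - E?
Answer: 32934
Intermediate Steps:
Q(195, -4 - 1*(-38)) - 1*(-32953) = (15 - (-4 - 1*(-38))) - 1*(-32953) = (15 - (-4 + 38)) + 32953 = (15 - 1*34) + 32953 = (15 - 34) + 32953 = -19 + 32953 = 32934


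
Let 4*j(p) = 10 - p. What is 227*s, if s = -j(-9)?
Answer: -4313/4 ≈ -1078.3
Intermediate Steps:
j(p) = 5/2 - p/4 (j(p) = (10 - p)/4 = 5/2 - p/4)
s = -19/4 (s = -(5/2 - 1/4*(-9)) = -(5/2 + 9/4) = -1*19/4 = -19/4 ≈ -4.7500)
227*s = 227*(-19/4) = -4313/4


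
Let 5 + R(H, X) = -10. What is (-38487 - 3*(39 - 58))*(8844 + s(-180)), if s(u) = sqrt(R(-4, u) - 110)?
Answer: -339874920 - 192150*I*sqrt(5) ≈ -3.3987e+8 - 4.2966e+5*I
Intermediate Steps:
R(H, X) = -15 (R(H, X) = -5 - 10 = -15)
s(u) = 5*I*sqrt(5) (s(u) = sqrt(-15 - 110) = sqrt(-125) = 5*I*sqrt(5))
(-38487 - 3*(39 - 58))*(8844 + s(-180)) = (-38487 - 3*(39 - 58))*(8844 + 5*I*sqrt(5)) = (-38487 - 3*(-19))*(8844 + 5*I*sqrt(5)) = (-38487 + 57)*(8844 + 5*I*sqrt(5)) = -38430*(8844 + 5*I*sqrt(5)) = -339874920 - 192150*I*sqrt(5)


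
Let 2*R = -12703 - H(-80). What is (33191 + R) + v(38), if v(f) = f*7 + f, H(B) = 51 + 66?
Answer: 27085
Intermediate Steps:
H(B) = 117
v(f) = 8*f (v(f) = 7*f + f = 8*f)
R = -6410 (R = (-12703 - 1*117)/2 = (-12703 - 117)/2 = (½)*(-12820) = -6410)
(33191 + R) + v(38) = (33191 - 6410) + 8*38 = 26781 + 304 = 27085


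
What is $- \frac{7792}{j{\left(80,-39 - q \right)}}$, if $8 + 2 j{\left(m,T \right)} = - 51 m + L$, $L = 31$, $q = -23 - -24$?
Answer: $\frac{15584}{4057} \approx 3.8413$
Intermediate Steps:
$q = 1$ ($q = -23 + 24 = 1$)
$j{\left(m,T \right)} = \frac{23}{2} - \frac{51 m}{2}$ ($j{\left(m,T \right)} = -4 + \frac{- 51 m + 31}{2} = -4 + \frac{31 - 51 m}{2} = -4 - \left(- \frac{31}{2} + \frac{51 m}{2}\right) = \frac{23}{2} - \frac{51 m}{2}$)
$- \frac{7792}{j{\left(80,-39 - q \right)}} = - \frac{7792}{\frac{23}{2} - 2040} = - \frac{7792}{- \frac{4057}{2}} = \left(-7792\right) \left(- \frac{2}{4057}\right) = \frac{15584}{4057}$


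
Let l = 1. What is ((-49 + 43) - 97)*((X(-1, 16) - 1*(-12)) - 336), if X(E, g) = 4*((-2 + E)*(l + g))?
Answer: 54384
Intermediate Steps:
X(E, g) = 4*(1 + g)*(-2 + E) (X(E, g) = 4*((-2 + E)*(1 + g)) = 4*((1 + g)*(-2 + E)) = 4*(1 + g)*(-2 + E))
((-49 + 43) - 97)*((X(-1, 16) - 1*(-12)) - 336) = ((-49 + 43) - 97)*(((-8 - 8*16 + 4*(-1) + 4*(-1)*16) - 1*(-12)) - 336) = (-6 - 97)*(((-8 - 128 - 4 - 64) + 12) - 336) = -103*((-204 + 12) - 336) = -103*(-192 - 336) = -103*(-528) = 54384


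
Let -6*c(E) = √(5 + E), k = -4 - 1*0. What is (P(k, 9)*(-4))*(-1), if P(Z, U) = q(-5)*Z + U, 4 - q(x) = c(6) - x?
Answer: 52 - 8*√11/3 ≈ 43.156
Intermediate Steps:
k = -4 (k = -4 + 0 = -4)
c(E) = -√(5 + E)/6
q(x) = 4 + x + √11/6 (q(x) = 4 - (-√(5 + 6)/6 - x) = 4 - (-√11/6 - x) = 4 - (-x - √11/6) = 4 + (x + √11/6) = 4 + x + √11/6)
P(Z, U) = U + Z*(-1 + √11/6) (P(Z, U) = (4 - 5 + √11/6)*Z + U = (-1 + √11/6)*Z + U = Z*(-1 + √11/6) + U = U + Z*(-1 + √11/6))
(P(k, 9)*(-4))*(-1) = ((9 - 1*(-4) + (⅙)*(-4)*√11)*(-4))*(-1) = ((9 + 4 - 2*√11/3)*(-4))*(-1) = ((13 - 2*√11/3)*(-4))*(-1) = (-52 + 8*√11/3)*(-1) = 52 - 8*√11/3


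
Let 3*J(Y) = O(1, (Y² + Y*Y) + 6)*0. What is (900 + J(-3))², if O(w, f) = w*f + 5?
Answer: 810000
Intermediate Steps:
O(w, f) = 5 + f*w (O(w, f) = f*w + 5 = 5 + f*w)
J(Y) = 0 (J(Y) = ((5 + ((Y² + Y*Y) + 6)*1)*0)/3 = ((5 + ((Y² + Y²) + 6)*1)*0)/3 = ((5 + (2*Y² + 6)*1)*0)/3 = ((5 + (6 + 2*Y²)*1)*0)/3 = ((5 + (6 + 2*Y²))*0)/3 = ((11 + 2*Y²)*0)/3 = (⅓)*0 = 0)
(900 + J(-3))² = (900 + 0)² = 900² = 810000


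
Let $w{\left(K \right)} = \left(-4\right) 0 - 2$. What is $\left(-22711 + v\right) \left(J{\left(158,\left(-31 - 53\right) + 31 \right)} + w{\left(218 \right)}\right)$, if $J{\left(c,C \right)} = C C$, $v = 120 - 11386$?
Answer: $-95373439$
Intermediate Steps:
$v = -11266$ ($v = 120 - 11386 = -11266$)
$w{\left(K \right)} = -2$ ($w{\left(K \right)} = 0 - 2 = -2$)
$J{\left(c,C \right)} = C^{2}$
$\left(-22711 + v\right) \left(J{\left(158,\left(-31 - 53\right) + 31 \right)} + w{\left(218 \right)}\right) = \left(-22711 - 11266\right) \left(\left(\left(-31 - 53\right) + 31\right)^{2} - 2\right) = - 33977 \left(\left(-84 + 31\right)^{2} - 2\right) = - 33977 \left(\left(-53\right)^{2} - 2\right) = - 33977 \left(2809 - 2\right) = \left(-33977\right) 2807 = -95373439$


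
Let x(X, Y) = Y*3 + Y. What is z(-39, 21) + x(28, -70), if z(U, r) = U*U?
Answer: 1241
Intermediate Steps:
x(X, Y) = 4*Y (x(X, Y) = 3*Y + Y = 4*Y)
z(U, r) = U**2
z(-39, 21) + x(28, -70) = (-39)**2 + 4*(-70) = 1521 - 280 = 1241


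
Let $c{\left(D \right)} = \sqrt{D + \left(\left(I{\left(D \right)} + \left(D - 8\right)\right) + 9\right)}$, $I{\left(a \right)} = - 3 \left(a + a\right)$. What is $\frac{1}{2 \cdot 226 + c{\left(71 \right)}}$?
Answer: $\frac{452}{204587} - \frac{i \sqrt{283}}{204587} \approx 0.0022093 - 8.2227 \cdot 10^{-5} i$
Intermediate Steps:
$I{\left(a \right)} = - 6 a$ ($I{\left(a \right)} = - 3 \cdot 2 a = - 6 a$)
$c{\left(D \right)} = \sqrt{1 - 4 D}$ ($c{\left(D \right)} = \sqrt{D + \left(\left(- 6 D + \left(D - 8\right)\right) + 9\right)} = \sqrt{D + \left(\left(- 6 D + \left(-8 + D\right)\right) + 9\right)} = \sqrt{D + \left(\left(-8 - 5 D\right) + 9\right)} = \sqrt{D - \left(-1 + 5 D\right)} = \sqrt{1 - 4 D}$)
$\frac{1}{2 \cdot 226 + c{\left(71 \right)}} = \frac{1}{2 \cdot 226 + \sqrt{1 - 284}} = \frac{1}{452 + \sqrt{1 - 284}} = \frac{1}{452 + \sqrt{-283}} = \frac{1}{452 + i \sqrt{283}}$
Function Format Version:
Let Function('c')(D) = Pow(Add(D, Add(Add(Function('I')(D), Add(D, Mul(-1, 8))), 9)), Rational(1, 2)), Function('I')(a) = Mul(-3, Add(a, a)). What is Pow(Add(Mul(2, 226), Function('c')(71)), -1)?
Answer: Add(Rational(452, 204587), Mul(Rational(-1, 204587), I, Pow(283, Rational(1, 2)))) ≈ Add(0.0022093, Mul(-8.2227e-5, I))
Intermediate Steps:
Function('I')(a) = Mul(-6, a) (Function('I')(a) = Mul(-3, Mul(2, a)) = Mul(-6, a))
Function('c')(D) = Pow(Add(1, Mul(-4, D)), Rational(1, 2)) (Function('c')(D) = Pow(Add(D, Add(Add(Mul(-6, D), Add(D, Mul(-1, 8))), 9)), Rational(1, 2)) = Pow(Add(D, Add(Add(Mul(-6, D), Add(D, -8)), 9)), Rational(1, 2)) = Pow(Add(D, Add(Add(Mul(-6, D), Add(-8, D)), 9)), Rational(1, 2)) = Pow(Add(D, Add(Add(-8, Mul(-5, D)), 9)), Rational(1, 2)) = Pow(Add(D, Add(1, Mul(-5, D))), Rational(1, 2)) = Pow(Add(1, Mul(-4, D)), Rational(1, 2)))
Pow(Add(Mul(2, 226), Function('c')(71)), -1) = Pow(Add(Mul(2, 226), Pow(Add(1, Mul(-4, 71)), Rational(1, 2))), -1) = Pow(Add(452, Pow(Add(1, -284), Rational(1, 2))), -1) = Pow(Add(452, Pow(-283, Rational(1, 2))), -1) = Pow(Add(452, Mul(I, Pow(283, Rational(1, 2)))), -1)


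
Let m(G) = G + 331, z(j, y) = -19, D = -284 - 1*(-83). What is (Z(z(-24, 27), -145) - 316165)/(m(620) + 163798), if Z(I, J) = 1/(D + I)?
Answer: -3024187/1575860 ≈ -1.9191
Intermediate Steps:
D = -201 (D = -284 + 83 = -201)
m(G) = 331 + G
Z(I, J) = 1/(-201 + I)
(Z(z(-24, 27), -145) - 316165)/(m(620) + 163798) = (1/(-201 - 19) - 316165)/((331 + 620) + 163798) = (1/(-220) - 316165)/(951 + 163798) = (-1/220 - 316165)/164749 = -69556301/220*1/164749 = -3024187/1575860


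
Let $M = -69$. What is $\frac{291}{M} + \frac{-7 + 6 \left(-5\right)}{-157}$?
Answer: $- \frac{14378}{3611} \approx -3.9817$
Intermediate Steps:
$\frac{291}{M} + \frac{-7 + 6 \left(-5\right)}{-157} = \frac{291}{-69} + \frac{-7 + 6 \left(-5\right)}{-157} = 291 \left(- \frac{1}{69}\right) + \left(-7 - 30\right) \left(- \frac{1}{157}\right) = - \frac{97}{23} - - \frac{37}{157} = - \frac{97}{23} + \frac{37}{157} = - \frac{14378}{3611}$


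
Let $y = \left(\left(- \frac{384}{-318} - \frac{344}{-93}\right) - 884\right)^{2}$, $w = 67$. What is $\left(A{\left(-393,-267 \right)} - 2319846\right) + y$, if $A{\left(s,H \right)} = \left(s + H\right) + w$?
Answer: $- \frac{37599821008295}{24295041} \approx -1.5476 \cdot 10^{6}$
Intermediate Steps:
$y = \frac{18775339634704}{24295041}$ ($y = \left(\left(\left(-384\right) \left(- \frac{1}{318}\right) - - \frac{344}{93}\right) - 884\right)^{2} = \left(\left(\frac{64}{53} + \frac{344}{93}\right) - 884\right)^{2} = \left(\frac{24184}{4929} - 884\right)^{2} = \left(- \frac{4333052}{4929}\right)^{2} = \frac{18775339634704}{24295041} \approx 7.7281 \cdot 10^{5}$)
$A{\left(s,H \right)} = 67 + H + s$ ($A{\left(s,H \right)} = \left(s + H\right) + 67 = \left(H + s\right) + 67 = 67 + H + s$)
$\left(A{\left(-393,-267 \right)} - 2319846\right) + y = \left(\left(67 - 267 - 393\right) - 2319846\right) + \frac{18775339634704}{24295041} = \left(-593 - 2319846\right) + \frac{18775339634704}{24295041} = -2320439 + \frac{18775339634704}{24295041} = - \frac{37599821008295}{24295041}$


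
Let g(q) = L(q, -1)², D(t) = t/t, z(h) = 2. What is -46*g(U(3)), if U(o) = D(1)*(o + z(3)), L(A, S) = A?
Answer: -1150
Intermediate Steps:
D(t) = 1
U(o) = 2 + o (U(o) = 1*(o + 2) = 1*(2 + o) = 2 + o)
g(q) = q²
-46*g(U(3)) = -46*(2 + 3)² = -46*5² = -46*25 = -1150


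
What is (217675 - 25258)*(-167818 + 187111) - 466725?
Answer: 3711834456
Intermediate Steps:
(217675 - 25258)*(-167818 + 187111) - 466725 = 192417*19293 - 466725 = 3712301181 - 466725 = 3711834456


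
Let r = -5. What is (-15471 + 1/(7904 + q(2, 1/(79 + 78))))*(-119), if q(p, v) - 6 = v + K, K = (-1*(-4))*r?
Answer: 2280564450136/1238731 ≈ 1.8410e+6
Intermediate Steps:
K = -20 (K = -1*(-4)*(-5) = 4*(-5) = -20)
q(p, v) = -14 + v (q(p, v) = 6 + (v - 20) = 6 + (-20 + v) = -14 + v)
(-15471 + 1/(7904 + q(2, 1/(79 + 78))))*(-119) = (-15471 + 1/(7904 + (-14 + 1/(79 + 78))))*(-119) = (-15471 + 1/(7904 + (-14 + 1/157)))*(-119) = (-15471 + 1/(7904 - 2197/157))*(-119) = (-15471 + 1/(1238731/157))*(-119) = (-15471 + 157/1238731)*(-119) = -19164407144/1238731*(-119) = 2280564450136/1238731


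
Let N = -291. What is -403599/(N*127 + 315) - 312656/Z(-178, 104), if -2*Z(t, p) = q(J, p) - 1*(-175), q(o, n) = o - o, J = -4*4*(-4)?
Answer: 7661104043/2137450 ≈ 3584.2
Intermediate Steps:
J = 64 (J = -16*(-4) = 64)
q(o, n) = 0
Z(t, p) = -175/2 (Z(t, p) = -(0 - 1*(-175))/2 = -(0 + 175)/2 = -½*175 = -175/2)
-403599/(N*127 + 315) - 312656/Z(-178, 104) = -403599/(-291*127 + 315) - 312656/(-175/2) = -403599/(-36957 + 315) - 312656*(-2/175) = -403599/(-36642) + 625312/175 = -403599*(-1/36642) + 625312/175 = 134533/12214 + 625312/175 = 7661104043/2137450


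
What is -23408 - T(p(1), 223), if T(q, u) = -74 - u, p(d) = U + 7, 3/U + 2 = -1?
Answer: -23111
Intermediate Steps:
U = -1 (U = 3/(-2 - 1) = 3/(-3) = 3*(-⅓) = -1)
p(d) = 6 (p(d) = -1 + 7 = 6)
-23408 - T(p(1), 223) = -23408 - (-74 - 1*223) = -23408 - (-74 - 223) = -23408 - 1*(-297) = -23408 + 297 = -23111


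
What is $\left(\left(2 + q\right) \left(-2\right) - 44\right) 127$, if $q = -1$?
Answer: $-5842$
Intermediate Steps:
$\left(\left(2 + q\right) \left(-2\right) - 44\right) 127 = \left(\left(2 - 1\right) \left(-2\right) - 44\right) 127 = \left(1 \left(-2\right) - 44\right) 127 = \left(-2 - 44\right) 127 = \left(-46\right) 127 = -5842$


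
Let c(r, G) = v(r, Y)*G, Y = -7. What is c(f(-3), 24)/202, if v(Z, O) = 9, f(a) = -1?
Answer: 108/101 ≈ 1.0693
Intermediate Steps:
c(r, G) = 9*G
c(f(-3), 24)/202 = (9*24)/202 = 216*(1/202) = 108/101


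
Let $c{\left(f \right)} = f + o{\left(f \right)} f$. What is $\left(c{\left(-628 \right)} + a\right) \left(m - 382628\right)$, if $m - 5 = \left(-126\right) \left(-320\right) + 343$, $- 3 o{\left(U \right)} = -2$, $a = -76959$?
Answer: $\frac{80024453320}{3} \approx 2.6675 \cdot 10^{10}$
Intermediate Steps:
$o{\left(U \right)} = \frac{2}{3}$ ($o{\left(U \right)} = \left(- \frac{1}{3}\right) \left(-2\right) = \frac{2}{3}$)
$m = 40668$ ($m = 5 + \left(\left(-126\right) \left(-320\right) + 343\right) = 5 + \left(40320 + 343\right) = 5 + 40663 = 40668$)
$c{\left(f \right)} = \frac{5 f}{3}$ ($c{\left(f \right)} = f + \frac{2 f}{3} = \frac{5 f}{3}$)
$\left(c{\left(-628 \right)} + a\right) \left(m - 382628\right) = \left(\frac{5}{3} \left(-628\right) - 76959\right) \left(40668 - 382628\right) = \left(- \frac{3140}{3} - 76959\right) \left(-341960\right) = \left(- \frac{234017}{3}\right) \left(-341960\right) = \frac{80024453320}{3}$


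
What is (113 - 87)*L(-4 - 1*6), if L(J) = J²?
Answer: 2600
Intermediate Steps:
(113 - 87)*L(-4 - 1*6) = (113 - 87)*(-4 - 1*6)² = 26*(-4 - 6)² = 26*(-10)² = 26*100 = 2600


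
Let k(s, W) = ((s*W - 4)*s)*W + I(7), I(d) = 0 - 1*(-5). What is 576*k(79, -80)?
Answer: 23021386560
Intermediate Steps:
I(d) = 5 (I(d) = 0 + 5 = 5)
k(s, W) = 5 + W*s*(-4 + W*s) (k(s, W) = ((s*W - 4)*s)*W + 5 = ((W*s - 4)*s)*W + 5 = ((-4 + W*s)*s)*W + 5 = (s*(-4 + W*s))*W + 5 = W*s*(-4 + W*s) + 5 = 5 + W*s*(-4 + W*s))
576*k(79, -80) = 576*(5 + (-80)²*79² - 4*(-80)*79) = 576*(5 + 6400*6241 + 25280) = 576*(5 + 39942400 + 25280) = 576*39967685 = 23021386560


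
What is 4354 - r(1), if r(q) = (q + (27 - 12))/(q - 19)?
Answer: 39194/9 ≈ 4354.9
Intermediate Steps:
r(q) = (15 + q)/(-19 + q) (r(q) = (q + 15)/(-19 + q) = (15 + q)/(-19 + q))
4354 - r(1) = 4354 - (15 + 1)/(-19 + 1) = 4354 - 16/(-18) = 4354 - (-1)*16/18 = 4354 - 1*(-8/9) = 4354 + 8/9 = 39194/9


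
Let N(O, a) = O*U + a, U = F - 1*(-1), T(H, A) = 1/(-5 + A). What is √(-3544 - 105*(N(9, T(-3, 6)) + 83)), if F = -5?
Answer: 2*I*√2146 ≈ 92.65*I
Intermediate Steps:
U = -4 (U = -5 - 1*(-1) = -5 + 1 = -4)
N(O, a) = a - 4*O (N(O, a) = O*(-4) + a = -4*O + a = a - 4*O)
√(-3544 - 105*(N(9, T(-3, 6)) + 83)) = √(-3544 - 105*((1/(-5 + 6) - 4*9) + 83)) = √(-3544 - 105*((1/1 - 36) + 83)) = √(-3544 - 105*((1 - 36) + 83)) = √(-3544 - 105*(-35 + 83)) = √(-3544 - 105*48) = √(-3544 - 5040) = √(-8584) = 2*I*√2146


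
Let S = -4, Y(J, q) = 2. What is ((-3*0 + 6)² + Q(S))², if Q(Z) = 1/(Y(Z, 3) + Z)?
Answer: 5041/4 ≈ 1260.3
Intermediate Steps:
Q(Z) = 1/(2 + Z)
((-3*0 + 6)² + Q(S))² = ((-3*0 + 6)² + 1/(2 - 4))² = ((0 + 6)² + 1/(-2))² = (6² - ½)² = (36 - ½)² = (71/2)² = 5041/4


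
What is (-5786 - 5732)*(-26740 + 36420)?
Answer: -111494240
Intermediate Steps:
(-5786 - 5732)*(-26740 + 36420) = -11518*9680 = -111494240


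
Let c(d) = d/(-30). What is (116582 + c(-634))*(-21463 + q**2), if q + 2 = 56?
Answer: -32439574709/15 ≈ -2.1626e+9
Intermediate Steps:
c(d) = -d/30 (c(d) = d*(-1/30) = -d/30)
q = 54 (q = -2 + 56 = 54)
(116582 + c(-634))*(-21463 + q**2) = (116582 - 1/30*(-634))*(-21463 + 54**2) = (116582 + 317/15)*(-21463 + 2916) = (1749047/15)*(-18547) = -32439574709/15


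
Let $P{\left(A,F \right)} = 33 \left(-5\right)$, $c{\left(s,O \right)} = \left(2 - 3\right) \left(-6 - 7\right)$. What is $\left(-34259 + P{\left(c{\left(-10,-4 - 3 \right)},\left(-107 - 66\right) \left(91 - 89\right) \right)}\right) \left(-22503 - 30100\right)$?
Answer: $1810805672$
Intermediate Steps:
$c{\left(s,O \right)} = 13$ ($c{\left(s,O \right)} = \left(-1\right) \left(-13\right) = 13$)
$P{\left(A,F \right)} = -165$
$\left(-34259 + P{\left(c{\left(-10,-4 - 3 \right)},\left(-107 - 66\right) \left(91 - 89\right) \right)}\right) \left(-22503 - 30100\right) = \left(-34259 - 165\right) \left(-22503 - 30100\right) = \left(-34424\right) \left(-52603\right) = 1810805672$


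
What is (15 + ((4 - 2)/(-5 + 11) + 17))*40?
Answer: 3880/3 ≈ 1293.3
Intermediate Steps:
(15 + ((4 - 2)/(-5 + 11) + 17))*40 = (15 + (2/6 + 17))*40 = (15 + (2*(⅙) + 17))*40 = (15 + (⅓ + 17))*40 = (15 + 52/3)*40 = (97/3)*40 = 3880/3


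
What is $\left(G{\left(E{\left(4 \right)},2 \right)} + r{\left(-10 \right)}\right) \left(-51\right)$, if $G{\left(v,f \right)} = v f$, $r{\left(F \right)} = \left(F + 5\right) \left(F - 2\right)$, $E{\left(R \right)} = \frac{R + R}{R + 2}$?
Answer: $-3196$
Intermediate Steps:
$E{\left(R \right)} = \frac{2 R}{2 + R}$
$r{\left(F \right)} = \left(-2 + F\right) \left(5 + F\right)$ ($r{\left(F \right)} = \left(5 + F\right) \left(-2 + F\right) = \left(-2 + F\right) \left(5 + F\right)$)
$G{\left(v,f \right)} = f v$
$\left(G{\left(E{\left(4 \right)},2 \right)} + r{\left(-10 \right)}\right) \left(-51\right) = \left(2 \cdot 2 \cdot 4 \frac{1}{2 + 4} + \left(-10 + \left(-10\right)^{2} + 3 \left(-10\right)\right)\right) \left(-51\right) = \left(2 \cdot 2 \cdot 4 \cdot \frac{1}{6} - -60\right) \left(-51\right) = \left(2 \cdot 2 \cdot 4 \cdot \frac{1}{6} + 60\right) \left(-51\right) = \left(2 \cdot \frac{4}{3} + 60\right) \left(-51\right) = \left(\frac{8}{3} + 60\right) \left(-51\right) = \frac{188}{3} \left(-51\right) = -3196$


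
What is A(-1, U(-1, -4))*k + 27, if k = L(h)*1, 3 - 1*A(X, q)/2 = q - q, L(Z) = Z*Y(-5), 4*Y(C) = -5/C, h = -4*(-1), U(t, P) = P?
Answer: 33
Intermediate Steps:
h = 4
Y(C) = -5/(4*C) (Y(C) = (-5/C)/4 = -5/(4*C))
L(Z) = Z/4 (L(Z) = Z*(-5/4/(-5)) = Z*(-5/4*(-⅕)) = Z*(¼) = Z/4)
A(X, q) = 6 (A(X, q) = 6 - 2*(q - q) = 6 - 2*0 = 6 + 0 = 6)
k = 1 (k = ((¼)*4)*1 = 1*1 = 1)
A(-1, U(-1, -4))*k + 27 = 6*1 + 27 = 6 + 27 = 33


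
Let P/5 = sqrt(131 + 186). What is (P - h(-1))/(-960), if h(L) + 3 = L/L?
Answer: -1/480 - sqrt(317)/192 ≈ -0.094815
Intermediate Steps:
h(L) = -2 (h(L) = -3 + L/L = -3 + 1 = -2)
P = 5*sqrt(317) (P = 5*sqrt(131 + 186) = 5*sqrt(317) ≈ 89.022)
(P - h(-1))/(-960) = (5*sqrt(317) - 1*(-2))/(-960) = (5*sqrt(317) + 2)*(-1/960) = (2 + 5*sqrt(317))*(-1/960) = -1/480 - sqrt(317)/192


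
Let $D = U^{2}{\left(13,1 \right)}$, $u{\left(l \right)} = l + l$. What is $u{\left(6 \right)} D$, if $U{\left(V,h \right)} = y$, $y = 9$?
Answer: $972$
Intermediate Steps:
$u{\left(l \right)} = 2 l$
$U{\left(V,h \right)} = 9$
$D = 81$ ($D = 9^{2} = 81$)
$u{\left(6 \right)} D = 2 \cdot 6 \cdot 81 = 12 \cdot 81 = 972$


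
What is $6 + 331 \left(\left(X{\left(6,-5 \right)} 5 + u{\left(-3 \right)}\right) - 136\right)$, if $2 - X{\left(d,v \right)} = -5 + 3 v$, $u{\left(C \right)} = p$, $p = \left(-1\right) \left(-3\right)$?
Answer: $-7607$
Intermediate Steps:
$p = 3$
$u{\left(C \right)} = 3$
$X{\left(d,v \right)} = 7 - 3 v$ ($X{\left(d,v \right)} = 2 - \left(-5 + 3 v\right) = 7 - 3 v$)
$6 + 331 \left(\left(X{\left(6,-5 \right)} 5 + u{\left(-3 \right)}\right) - 136\right) = 6 + 331 \left(\left(\left(7 - -15\right) 5 + 3\right) - 136\right) = 6 + 331 \left(\left(\left(7 + 15\right) 5 + 3\right) - 136\right) = 6 + 331 \left(\left(22 \cdot 5 + 3\right) - 136\right) = 6 + 331 \left(\left(110 + 3\right) - 136\right) = 6 + 331 \left(113 - 136\right) = 6 + 331 \left(-23\right) = 6 - 7613 = -7607$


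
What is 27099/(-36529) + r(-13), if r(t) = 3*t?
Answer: -1451730/36529 ≈ -39.742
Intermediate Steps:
27099/(-36529) + r(-13) = 27099/(-36529) + 3*(-13) = 27099*(-1/36529) - 39 = -27099/36529 - 39 = -1451730/36529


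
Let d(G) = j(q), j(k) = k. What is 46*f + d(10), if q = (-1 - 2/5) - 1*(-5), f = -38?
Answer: -8722/5 ≈ -1744.4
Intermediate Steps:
q = 18/5 (q = (-1 - 2*1/5) + 5 = (-1 - 2/5) + 5 = -7/5 + 5 = 18/5 ≈ 3.6000)
d(G) = 18/5
46*f + d(10) = 46*(-38) + 18/5 = -1748 + 18/5 = -8722/5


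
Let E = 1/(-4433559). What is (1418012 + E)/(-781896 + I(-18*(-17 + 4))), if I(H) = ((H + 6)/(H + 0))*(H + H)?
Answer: -6286839864707/3464453939544 ≈ -1.8147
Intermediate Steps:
I(H) = 12 + 2*H (I(H) = ((6 + H)/H)*(2*H) = 12 + 2*H)
E = -1/4433559 ≈ -2.2555e-7
(1418012 + E)/(-781896 + I(-18*(-17 + 4))) = (1418012 - 1/4433559)/(-781896 + (12 + 2*(-18*(-17 + 4)))) = 6286839864707/(4433559*(-781896 + (12 + 2*(-18*(-13))))) = 6286839864707/(4433559*(-781896 + (12 + 2*234))) = 6286839864707/(4433559*(-781896 + (12 + 468))) = 6286839864707/(4433559*(-781896 + 480)) = (6286839864707/4433559)/(-781416) = (6286839864707/4433559)*(-1/781416) = -6286839864707/3464453939544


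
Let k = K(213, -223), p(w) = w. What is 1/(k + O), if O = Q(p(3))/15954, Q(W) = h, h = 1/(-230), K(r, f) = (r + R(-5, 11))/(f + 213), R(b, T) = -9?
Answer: -3669420/74856169 ≈ -0.049020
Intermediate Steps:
K(r, f) = (-9 + r)/(213 + f) (K(r, f) = (r - 9)/(f + 213) = (-9 + r)/(213 + f))
k = -102/5 (k = (-9 + 213)/(213 - 223) = 204/(-10) = -⅒*204 = -102/5 ≈ -20.400)
h = -1/230 ≈ -0.0043478
Q(W) = -1/230
O = -1/3669420 (O = -1/230/15954 = -1/230*1/15954 = -1/3669420 ≈ -2.7252e-7)
1/(k + O) = 1/(-102/5 - 1/3669420) = 1/(-74856169/3669420) = -3669420/74856169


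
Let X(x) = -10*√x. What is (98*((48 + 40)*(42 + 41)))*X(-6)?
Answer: -7157920*I*√6 ≈ -1.7533e+7*I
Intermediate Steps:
(98*((48 + 40)*(42 + 41)))*X(-6) = (98*((48 + 40)*(42 + 41)))*(-10*I*√6) = (98*(88*83))*(-10*I*√6) = (98*7304)*(-10*I*√6) = 715792*(-10*I*√6) = -7157920*I*√6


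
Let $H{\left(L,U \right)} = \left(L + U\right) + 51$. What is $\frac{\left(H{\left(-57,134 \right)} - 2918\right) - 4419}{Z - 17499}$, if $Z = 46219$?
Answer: $- \frac{7209}{28720} \approx -0.25101$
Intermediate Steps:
$H{\left(L,U \right)} = 51 + L + U$
$\frac{\left(H{\left(-57,134 \right)} - 2918\right) - 4419}{Z - 17499} = \frac{\left(\left(51 - 57 + 134\right) - 2918\right) - 4419}{46219 - 17499} = \frac{\left(128 - 2918\right) - 4419}{28720} = \left(-2790 - 4419\right) \frac{1}{28720} = \left(-7209\right) \frac{1}{28720} = - \frac{7209}{28720}$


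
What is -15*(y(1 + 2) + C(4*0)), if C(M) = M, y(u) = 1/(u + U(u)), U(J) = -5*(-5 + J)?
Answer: -15/13 ≈ -1.1538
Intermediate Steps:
U(J) = 25 - 5*J
y(u) = 1/(25 - 4*u) (y(u) = 1/(u + (25 - 5*u)) = 1/(25 - 4*u))
-15*(y(1 + 2) + C(4*0)) = -15*(-1/(-25 + 4*(1 + 2)) + 4*0) = -15*(-1/(-25 + 4*3) + 0) = -15*(-1/(-25 + 12) + 0) = -15*(-1/(-13) + 0) = -15*(-1*(-1/13) + 0) = -15*(1/13 + 0) = -15*1/13 = -15/13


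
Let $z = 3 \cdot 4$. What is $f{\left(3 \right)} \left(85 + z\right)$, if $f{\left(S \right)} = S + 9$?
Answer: $1164$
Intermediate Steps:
$z = 12$
$f{\left(S \right)} = 9 + S$
$f{\left(3 \right)} \left(85 + z\right) = \left(9 + 3\right) \left(85 + 12\right) = 12 \cdot 97 = 1164$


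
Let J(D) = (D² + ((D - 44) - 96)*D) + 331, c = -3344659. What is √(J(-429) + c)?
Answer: 7*I*√59514 ≈ 1707.7*I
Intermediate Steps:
J(D) = 331 + D² + D*(-140 + D) (J(D) = (D² + ((-44 + D) - 96)*D) + 331 = (D² + (-140 + D)*D) + 331 = (D² + D*(-140 + D)) + 331 = 331 + D² + D*(-140 + D))
√(J(-429) + c) = √((331 - 140*(-429) + 2*(-429)²) - 3344659) = √((331 + 60060 + 2*184041) - 3344659) = √((331 + 60060 + 368082) - 3344659) = √(428473 - 3344659) = √(-2916186) = 7*I*√59514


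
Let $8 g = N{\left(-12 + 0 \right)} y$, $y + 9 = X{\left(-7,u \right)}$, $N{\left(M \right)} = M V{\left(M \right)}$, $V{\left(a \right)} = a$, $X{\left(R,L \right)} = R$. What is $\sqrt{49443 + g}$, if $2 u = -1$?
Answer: $\sqrt{49155} \approx 221.71$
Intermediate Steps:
$u = - \frac{1}{2}$ ($u = \frac{1}{2} \left(-1\right) = - \frac{1}{2} \approx -0.5$)
$N{\left(M \right)} = M^{2}$ ($N{\left(M \right)} = M M = M^{2}$)
$y = -16$ ($y = -9 - 7 = -16$)
$g = -288$ ($g = \frac{\left(-12 + 0\right)^{2} \left(-16\right)}{8} = \frac{\left(-12\right)^{2} \left(-16\right)}{8} = \frac{144 \left(-16\right)}{8} = \frac{1}{8} \left(-2304\right) = -288$)
$\sqrt{49443 + g} = \sqrt{49443 - 288} = \sqrt{49155}$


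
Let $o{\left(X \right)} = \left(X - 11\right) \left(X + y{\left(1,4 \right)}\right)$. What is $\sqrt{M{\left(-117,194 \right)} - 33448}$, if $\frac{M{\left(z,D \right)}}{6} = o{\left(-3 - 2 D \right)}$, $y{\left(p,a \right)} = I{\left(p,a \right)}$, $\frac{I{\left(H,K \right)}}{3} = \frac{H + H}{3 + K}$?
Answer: $\frac{2 \sqrt{11117813}}{7} \approx 952.67$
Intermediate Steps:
$I{\left(H,K \right)} = \frac{6 H}{3 + K}$ ($I{\left(H,K \right)} = 3 \frac{H + H}{3 + K} = 3 \frac{2 H}{3 + K} = \frac{6 H}{3 + K}$)
$y{\left(p,a \right)} = \frac{6 p}{3 + a}$
$o{\left(X \right)} = \left(-11 + X\right) \left(\frac{6}{7} + X\right)$ ($o{\left(X \right)} = \left(X - 11\right) \left(X + 6 \cdot 1 \frac{1}{3 + 4}\right) = \left(-11 + X\right) \left(X + 6 \cdot 1 \cdot \frac{1}{7}\right) = \left(-11 + X\right) \left(X + \frac{6}{7}\right) = \left(-11 + X\right) \left(\frac{6}{7} + X\right)$)
$M{\left(z,D \right)} = 126 + 6 \left(-3 - 2 D\right)^{2} + \frac{852 D}{7}$ ($M{\left(z,D \right)} = 6 \left(- \frac{66}{7} + \left(-3 - 2 D\right)^{2} - \frac{71 \left(-3 - 2 D\right)}{7}\right) = 6 \left(- \frac{66}{7} + \left(-3 - 2 D\right)^{2} + \left(\frac{213}{7} + \frac{142 D}{7}\right)\right) = 6 \left(21 + \left(-3 - 2 D\right)^{2} + \frac{142 D}{7}\right) = 126 + 6 \left(-3 - 2 D\right)^{2} + \frac{852 D}{7}$)
$\sqrt{M{\left(-117,194 \right)} - 33448} = \sqrt{\left(180 + 24 \cdot 194^{2} + \frac{1356}{7} \cdot 194\right) - 33448} = \sqrt{\left(180 + 24 \cdot 37636 + \frac{263064}{7}\right) - 33448} = \sqrt{\left(180 + 903264 + \frac{263064}{7}\right) - 33448} = \sqrt{\frac{6587172}{7} - 33448} = \sqrt{\frac{6353036}{7}} = \frac{2 \sqrt{11117813}}{7}$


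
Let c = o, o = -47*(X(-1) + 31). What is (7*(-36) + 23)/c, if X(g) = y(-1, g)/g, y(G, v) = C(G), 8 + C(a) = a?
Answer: 229/1880 ≈ 0.12181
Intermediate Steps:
C(a) = -8 + a
y(G, v) = -8 + G
X(g) = -9/g (X(g) = (-8 - 1)/g = -9/g)
o = -1880 (o = -47*(-9/(-1) + 31) = -47*(-9*(-1) + 31) = -47*(9 + 31) = -47*40 = -1880)
c = -1880
(7*(-36) + 23)/c = (7*(-36) + 23)/(-1880) = (-252 + 23)*(-1/1880) = -229*(-1/1880) = 229/1880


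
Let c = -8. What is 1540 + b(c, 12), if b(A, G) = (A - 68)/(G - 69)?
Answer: 4624/3 ≈ 1541.3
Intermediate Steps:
b(A, G) = (-68 + A)/(-69 + G)
1540 + b(c, 12) = 1540 + (-68 - 8)/(-69 + 12) = 1540 - 76/(-57) = 1540 - 1/57*(-76) = 1540 + 4/3 = 4624/3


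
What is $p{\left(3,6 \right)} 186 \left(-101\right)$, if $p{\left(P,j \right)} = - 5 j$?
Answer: $563580$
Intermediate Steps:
$p{\left(3,6 \right)} 186 \left(-101\right) = \left(-5\right) 6 \cdot 186 \left(-101\right) = \left(-30\right) 186 \left(-101\right) = \left(-5580\right) \left(-101\right) = 563580$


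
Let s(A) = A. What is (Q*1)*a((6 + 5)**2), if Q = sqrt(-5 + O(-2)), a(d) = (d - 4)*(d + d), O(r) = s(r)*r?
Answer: 28314*I ≈ 28314.0*I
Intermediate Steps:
O(r) = r**2 (O(r) = r*r = r**2)
a(d) = 2*d*(-4 + d) (a(d) = (-4 + d)*(2*d) = 2*d*(-4 + d))
Q = I (Q = sqrt(-5 + (-2)**2) = sqrt(-5 + 4) = sqrt(-1) = I ≈ 1.0*I)
(Q*1)*a((6 + 5)**2) = (I*1)*(2*(6 + 5)**2*(-4 + (6 + 5)**2)) = I*(2*11**2*(-4 + 11**2)) = I*(2*121*(-4 + 121)) = I*(2*121*117) = I*28314 = 28314*I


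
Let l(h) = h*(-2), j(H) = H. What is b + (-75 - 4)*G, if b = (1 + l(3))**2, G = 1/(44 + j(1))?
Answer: 1046/45 ≈ 23.244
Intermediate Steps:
l(h) = -2*h
G = 1/45 (G = 1/(44 + 1) = 1/45 ≈ 0.022222)
b = 25 (b = (1 - 2*3)**2 = (1 - 6)**2 = (-5)**2 = 25)
b + (-75 - 4)*G = 25 + (-75 - 4)*(1/45) = 25 - 79*1/45 = 25 - 79/45 = 1046/45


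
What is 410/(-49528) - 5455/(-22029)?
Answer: 3184675/13305516 ≈ 0.23935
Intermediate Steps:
410/(-49528) - 5455/(-22029) = 410*(-1/49528) - 5455*(-1/22029) = -5/604 + 5455/22029 = 3184675/13305516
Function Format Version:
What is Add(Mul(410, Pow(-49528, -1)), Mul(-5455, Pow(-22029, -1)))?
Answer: Rational(3184675, 13305516) ≈ 0.23935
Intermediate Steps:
Add(Mul(410, Pow(-49528, -1)), Mul(-5455, Pow(-22029, -1))) = Add(Mul(410, Rational(-1, 49528)), Mul(-5455, Rational(-1, 22029))) = Add(Rational(-5, 604), Rational(5455, 22029)) = Rational(3184675, 13305516)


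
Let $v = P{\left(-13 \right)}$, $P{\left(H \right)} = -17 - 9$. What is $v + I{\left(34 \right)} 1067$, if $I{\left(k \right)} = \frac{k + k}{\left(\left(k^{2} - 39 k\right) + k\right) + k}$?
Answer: $- \frac{2212}{3} \approx -737.33$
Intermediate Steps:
$P{\left(H \right)} = -26$
$v = -26$
$I{\left(k \right)} = \frac{2 k}{k^{2} - 37 k}$ ($I{\left(k \right)} = \frac{2 k}{\left(k^{2} - 38 k\right) + k} = \frac{2 k}{k^{2} - 37 k}$)
$v + I{\left(34 \right)} 1067 = -26 + \frac{2}{-37 + 34} \cdot 1067 = -26 + \frac{2}{-3} \cdot 1067 = -26 + 2 \left(- \frac{1}{3}\right) 1067 = -26 - \frac{2134}{3} = - \frac{2212}{3}$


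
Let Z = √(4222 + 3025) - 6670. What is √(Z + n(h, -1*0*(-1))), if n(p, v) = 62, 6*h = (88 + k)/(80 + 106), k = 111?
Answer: √(-6608 + √7247) ≈ 80.764*I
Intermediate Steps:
h = 199/1116 (h = ((88 + 111)/(80 + 106))/6 = (199/186)/6 = (199*(1/186))/6 = (⅙)*(199/186) = 199/1116 ≈ 0.17832)
Z = -6670 + √7247 (Z = √7247 - 6670 = -6670 + √7247 ≈ -6584.9)
√(Z + n(h, -1*0*(-1))) = √((-6670 + √7247) + 62) = √(-6608 + √7247)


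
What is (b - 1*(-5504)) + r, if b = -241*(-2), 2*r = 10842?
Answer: 11407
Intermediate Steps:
r = 5421 (r = (1/2)*10842 = 5421)
b = 482
(b - 1*(-5504)) + r = (482 - 1*(-5504)) + 5421 = (482 + 5504) + 5421 = 5986 + 5421 = 11407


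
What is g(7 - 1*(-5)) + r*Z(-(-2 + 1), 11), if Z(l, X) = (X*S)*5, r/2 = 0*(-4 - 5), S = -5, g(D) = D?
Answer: 12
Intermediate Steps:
r = 0 (r = 2*(0*(-4 - 5)) = 2*(0*(-9)) = 2*0 = 0)
Z(l, X) = -25*X (Z(l, X) = (X*(-5))*5 = -5*X*5 = -25*X)
g(7 - 1*(-5)) + r*Z(-(-2 + 1), 11) = (7 - 1*(-5)) + 0*(-25*11) = (7 + 5) + 0*(-275) = 12 + 0 = 12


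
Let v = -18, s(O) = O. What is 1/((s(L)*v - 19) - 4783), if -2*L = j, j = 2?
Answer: -1/4784 ≈ -0.00020903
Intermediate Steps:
L = -1 (L = -½*2 = -1)
1/((s(L)*v - 19) - 4783) = 1/((-1*(-18) - 19) - 4783) = 1/((18 - 19) - 4783) = 1/(-1 - 4783) = 1/(-4784) = -1/4784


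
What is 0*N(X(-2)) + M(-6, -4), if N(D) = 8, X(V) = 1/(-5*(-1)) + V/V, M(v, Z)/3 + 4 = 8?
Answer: 12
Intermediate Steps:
M(v, Z) = 12 (M(v, Z) = -12 + 3*8 = -12 + 24 = 12)
X(V) = 6/5 (X(V) = -1/5*(-1) + 1 = 1/5 + 1 = 6/5)
0*N(X(-2)) + M(-6, -4) = 0*8 + 12 = 0 + 12 = 12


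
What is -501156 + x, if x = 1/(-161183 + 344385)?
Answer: -91812781511/183202 ≈ -5.0116e+5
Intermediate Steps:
x = 1/183202 ≈ 5.4585e-6
-501156 + x = -501156 + 1/183202 = -91812781511/183202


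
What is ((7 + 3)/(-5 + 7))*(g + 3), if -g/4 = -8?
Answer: 175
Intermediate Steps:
g = 32 (g = -4*(-8) = 32)
((7 + 3)/(-5 + 7))*(g + 3) = ((7 + 3)/(-5 + 7))*(32 + 3) = (10/2)*35 = (10*(½))*35 = 5*35 = 175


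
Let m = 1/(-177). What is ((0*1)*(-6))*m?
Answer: 0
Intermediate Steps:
m = -1/177 ≈ -0.0056497
((0*1)*(-6))*m = ((0*1)*(-6))*(-1/177) = (0*(-6))*(-1/177) = 0*(-1/177) = 0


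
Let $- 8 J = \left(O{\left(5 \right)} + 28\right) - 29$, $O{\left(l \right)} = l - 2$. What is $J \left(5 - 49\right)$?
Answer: $11$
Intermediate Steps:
$O{\left(l \right)} = -2 + l$
$J = - \frac{1}{4}$ ($J = - \frac{\left(\left(-2 + 5\right) + 28\right) - 29}{8} = - \frac{\left(3 + 28\right) - 29}{8} = - \frac{31 - 29}{8} = \left(- \frac{1}{8}\right) 2 = - \frac{1}{4} \approx -0.25$)
$J \left(5 - 49\right) = - \frac{5 - 49}{4} = \left(- \frac{1}{4}\right) \left(-44\right) = 11$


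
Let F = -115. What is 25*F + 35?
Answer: -2840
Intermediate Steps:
25*F + 35 = 25*(-115) + 35 = -2875 + 35 = -2840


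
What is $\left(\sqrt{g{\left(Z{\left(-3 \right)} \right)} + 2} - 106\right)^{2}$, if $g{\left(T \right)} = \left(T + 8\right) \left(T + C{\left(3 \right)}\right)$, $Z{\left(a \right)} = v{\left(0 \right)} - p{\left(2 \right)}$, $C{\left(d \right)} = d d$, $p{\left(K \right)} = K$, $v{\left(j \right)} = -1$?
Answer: $11268 - 848 \sqrt{2} \approx 10069.0$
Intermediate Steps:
$C{\left(d \right)} = d^{2}$
$Z{\left(a \right)} = -3$ ($Z{\left(a \right)} = -1 - 2 = -3$)
$g{\left(T \right)} = \left(8 + T\right) \left(9 + T\right)$ ($g{\left(T \right)} = \left(T + 8\right) \left(T + 3^{2}\right) = \left(8 + T\right) \left(T + 9\right) = \left(8 + T\right) \left(9 + T\right)$)
$\left(\sqrt{g{\left(Z{\left(-3 \right)} \right)} + 2} - 106\right)^{2} = \left(\sqrt{\left(72 + \left(-3\right)^{2} + 17 \left(-3\right)\right) + 2} - 106\right)^{2} = \left(\sqrt{\left(72 + 9 - 51\right) + 2} - 106\right)^{2} = \left(\sqrt{30 + 2} - 106\right)^{2} = \left(\sqrt{32} - 106\right)^{2} = \left(4 \sqrt{2} - 106\right)^{2} = \left(-106 + 4 \sqrt{2}\right)^{2}$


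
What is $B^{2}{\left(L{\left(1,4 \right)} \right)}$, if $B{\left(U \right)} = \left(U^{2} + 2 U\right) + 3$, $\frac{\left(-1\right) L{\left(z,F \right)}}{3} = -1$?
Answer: $324$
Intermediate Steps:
$L{\left(z,F \right)} = 3$ ($L{\left(z,F \right)} = \left(-3\right) \left(-1\right) = 3$)
$B{\left(U \right)} = 3 + U^{2} + 2 U$
$B^{2}{\left(L{\left(1,4 \right)} \right)} = \left(3 + 3^{2} + 2 \cdot 3\right)^{2} = \left(3 + 9 + 6\right)^{2} = 18^{2} = 324$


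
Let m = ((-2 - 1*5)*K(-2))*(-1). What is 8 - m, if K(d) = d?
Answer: 22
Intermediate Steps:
m = -14 (m = ((-2 - 1*5)*(-2))*(-1) = ((-2 - 5)*(-2))*(-1) = -7*(-2)*(-1) = 14*(-1) = -14)
8 - m = 8 - 1*(-14) = 8 + 14 = 22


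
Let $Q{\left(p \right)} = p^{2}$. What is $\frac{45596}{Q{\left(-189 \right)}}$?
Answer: $\frac{45596}{35721} \approx 1.2764$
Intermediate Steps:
$\frac{45596}{Q{\left(-189 \right)}} = \frac{45596}{\left(-189\right)^{2}} = \frac{45596}{35721}$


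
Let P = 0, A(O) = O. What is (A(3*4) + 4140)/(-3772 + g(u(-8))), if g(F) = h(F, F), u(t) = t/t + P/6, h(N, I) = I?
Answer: -1384/1257 ≈ -1.1010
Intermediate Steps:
u(t) = 1 (u(t) = t/t + 0/6 = 1 + 0*(1/6) = 1 + 0 = 1)
g(F) = F
(A(3*4) + 4140)/(-3772 + g(u(-8))) = (3*4 + 4140)/(-3772 + 1) = (12 + 4140)/(-3771) = 4152*(-1/3771) = -1384/1257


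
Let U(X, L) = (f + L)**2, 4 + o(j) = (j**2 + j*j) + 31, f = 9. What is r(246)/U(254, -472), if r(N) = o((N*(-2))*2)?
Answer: 1936539/214369 ≈ 9.0337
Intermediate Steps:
o(j) = 27 + 2*j**2 (o(j) = -4 + ((j**2 + j*j) + 31) = -4 + ((j**2 + j**2) + 31) = -4 + (2*j**2 + 31) = -4 + (31 + 2*j**2) = 27 + 2*j**2)
r(N) = 27 + 32*N**2 (r(N) = 27 + 2*((N*(-2))*2)**2 = 27 + 2*(-2*N*2)**2 = 27 + 2*(-4*N)**2 = 27 + 2*(16*N**2) = 27 + 32*N**2)
U(X, L) = (9 + L)**2
r(246)/U(254, -472) = (27 + 32*246**2)/((9 - 472)**2) = (27 + 32*60516)/((-463)**2) = (27 + 1936512)/214369 = 1936539*(1/214369) = 1936539/214369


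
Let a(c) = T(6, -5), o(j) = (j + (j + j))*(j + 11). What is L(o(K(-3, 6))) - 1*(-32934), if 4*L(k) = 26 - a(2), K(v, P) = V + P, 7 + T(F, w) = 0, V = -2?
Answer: 131769/4 ≈ 32942.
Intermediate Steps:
T(F, w) = -7 (T(F, w) = -7 + 0 = -7)
K(v, P) = -2 + P
o(j) = 3*j*(11 + j) (o(j) = (j + 2*j)*(11 + j) = (3*j)*(11 + j) = 3*j*(11 + j))
a(c) = -7
L(k) = 33/4 (L(k) = (26 - 1*(-7))/4 = (26 + 7)/4 = (1/4)*33 = 33/4)
L(o(K(-3, 6))) - 1*(-32934) = 33/4 - 1*(-32934) = 33/4 + 32934 = 131769/4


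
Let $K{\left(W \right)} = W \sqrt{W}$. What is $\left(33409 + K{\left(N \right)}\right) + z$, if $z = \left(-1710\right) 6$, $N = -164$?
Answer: $23149 - 328 i \sqrt{41} \approx 23149.0 - 2100.2 i$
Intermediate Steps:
$z = -10260$
$K{\left(W \right)} = W^{\frac{3}{2}}$
$\left(33409 + K{\left(N \right)}\right) + z = \left(33409 + \left(-164\right)^{\frac{3}{2}}\right) - 10260 = \left(33409 - 328 i \sqrt{41}\right) - 10260 = 23149 - 328 i \sqrt{41}$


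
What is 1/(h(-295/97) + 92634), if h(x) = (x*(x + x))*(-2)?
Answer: 9409/871245206 ≈ 1.0799e-5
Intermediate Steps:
h(x) = -4*x² (h(x) = (x*(2*x))*(-2) = (2*x²)*(-2) = -4*x²)
1/(h(-295/97) + 92634) = 1/(-4*(-295/97)² + 92634) = 1/(-4*87025/9409 + 92634) = 1/(-348100/9409 + 92634) = 1/(871245206/9409) = 9409/871245206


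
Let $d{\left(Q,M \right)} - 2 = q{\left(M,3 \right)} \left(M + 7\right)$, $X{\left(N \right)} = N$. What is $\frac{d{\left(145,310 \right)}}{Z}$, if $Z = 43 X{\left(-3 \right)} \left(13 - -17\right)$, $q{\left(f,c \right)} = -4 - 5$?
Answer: $\frac{2851}{3870} \approx 0.73669$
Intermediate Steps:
$q{\left(f,c \right)} = -9$
$Z = -3870$ ($Z = 43 \left(-3\right) \left(13 - -17\right) = - 129 \left(13 + 17\right) = \left(-129\right) 30 = -3870$)
$d{\left(Q,M \right)} = -61 - 9 M$ ($d{\left(Q,M \right)} = 2 - 9 \left(M + 7\right) = 2 - 9 \left(7 + M\right) = 2 - \left(63 + 9 M\right) = -61 - 9 M$)
$\frac{d{\left(145,310 \right)}}{Z} = \frac{-61 - 2790}{-3870} = \left(-61 - 2790\right) \left(- \frac{1}{3870}\right) = \left(-2851\right) \left(- \frac{1}{3870}\right) = \frac{2851}{3870}$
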